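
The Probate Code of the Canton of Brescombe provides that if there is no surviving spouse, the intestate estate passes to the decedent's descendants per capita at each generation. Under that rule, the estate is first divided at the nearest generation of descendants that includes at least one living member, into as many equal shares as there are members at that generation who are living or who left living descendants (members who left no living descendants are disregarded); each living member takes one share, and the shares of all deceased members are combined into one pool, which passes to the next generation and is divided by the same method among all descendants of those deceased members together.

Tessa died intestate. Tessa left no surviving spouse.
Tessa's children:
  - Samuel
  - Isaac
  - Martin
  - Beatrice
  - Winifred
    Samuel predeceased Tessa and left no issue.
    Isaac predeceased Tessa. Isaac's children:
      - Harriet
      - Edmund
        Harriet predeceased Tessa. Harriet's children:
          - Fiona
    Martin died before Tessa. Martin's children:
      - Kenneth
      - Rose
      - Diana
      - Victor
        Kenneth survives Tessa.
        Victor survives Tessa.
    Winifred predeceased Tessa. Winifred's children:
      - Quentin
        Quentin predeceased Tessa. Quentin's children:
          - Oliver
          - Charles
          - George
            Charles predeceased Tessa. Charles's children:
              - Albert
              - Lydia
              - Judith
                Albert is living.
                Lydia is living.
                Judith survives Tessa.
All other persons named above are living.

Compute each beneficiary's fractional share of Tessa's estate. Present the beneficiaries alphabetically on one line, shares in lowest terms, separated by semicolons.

There is no surviving spouse, so the entire estate passes to Tessa's descendants per capita at each generation.
At generation 1 (Isaac, Martin, Beatrice, Winifred) there are 4 shares of (1)/4 = 1/4 each.
Living: Beatrice — each takes 1/4.
Deceased: Isaac, Martin, and Winifred. Their combined 3/4 is pooled and carried to generation 2.
At generation 2 (Harriet, Edmund, Kenneth, Rose, Diana, Victor, Quentin) there are 7 shares of (3/4)/7 = 3/28 each.
Living: Edmund, Kenneth, Rose, Diana, and Victor — each takes 3/28.
Deceased: Harriet and Quentin. Their combined 3/14 is pooled and carried to generation 3.
At generation 3 (Fiona, Oliver, Charles, George) there are 4 shares of (3/14)/4 = 3/56 each.
Living: Fiona, Oliver, and George — each takes 3/56.
Deceased: Charles. That 3/56 share is carried to generation 4.
At generation 4 (Albert, Lydia, Judith) there are 3 shares of (3/56)/3 = 1/56 each.
Living: Albert, Lydia, and Judith — each takes 1/56.

Albert 1/56; Beatrice 1/4; Diana 3/28; Edmund 3/28; Fiona 3/56; George 3/56; Judith 1/56; Kenneth 3/28; Lydia 1/56; Oliver 3/56; Rose 3/28; Victor 3/28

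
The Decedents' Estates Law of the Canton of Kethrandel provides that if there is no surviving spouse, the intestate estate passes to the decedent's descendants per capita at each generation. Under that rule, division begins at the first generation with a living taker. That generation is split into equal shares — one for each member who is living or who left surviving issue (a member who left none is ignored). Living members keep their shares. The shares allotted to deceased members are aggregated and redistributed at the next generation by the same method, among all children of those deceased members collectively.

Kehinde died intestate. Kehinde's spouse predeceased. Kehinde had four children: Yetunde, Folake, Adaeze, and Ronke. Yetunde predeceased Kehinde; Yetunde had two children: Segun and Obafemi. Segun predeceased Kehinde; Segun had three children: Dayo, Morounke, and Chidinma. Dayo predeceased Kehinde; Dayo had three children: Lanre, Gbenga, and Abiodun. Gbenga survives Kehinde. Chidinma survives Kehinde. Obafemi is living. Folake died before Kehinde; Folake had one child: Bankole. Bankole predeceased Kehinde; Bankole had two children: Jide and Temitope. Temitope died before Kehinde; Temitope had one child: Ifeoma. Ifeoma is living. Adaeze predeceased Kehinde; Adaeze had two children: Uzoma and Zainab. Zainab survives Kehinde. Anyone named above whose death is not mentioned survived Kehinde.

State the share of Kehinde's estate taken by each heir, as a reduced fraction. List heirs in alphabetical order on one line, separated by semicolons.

Abiodun 3/100; Chidinma 3/50; Gbenga 3/100; Ifeoma 3/100; Jide 3/50; Lanre 3/100; Morounke 3/50; Obafemi 3/20; Ronke 1/4; Uzoma 3/20; Zainab 3/20

There is no surviving spouse, so the entire estate passes to Kehinde's descendants per capita at each generation.
At generation 1 (Yetunde, Folake, Adaeze, Ronke) there are 4 shares of (1)/4 = 1/4 each.
Living: Ronke — each takes 1/4.
Deceased: Yetunde, Folake, and Adaeze. Their combined 3/4 is pooled and carried to generation 2.
At generation 2 (Segun, Obafemi, Bankole, Uzoma, Zainab) there are 5 shares of (3/4)/5 = 3/20 each.
Living: Obafemi, Uzoma, and Zainab — each takes 3/20.
Deceased: Segun and Bankole. Their combined 3/10 is pooled and carried to generation 3.
At generation 3 (Dayo, Morounke, Chidinma, Jide, Temitope) there are 5 shares of (3/10)/5 = 3/50 each.
Living: Morounke, Chidinma, and Jide — each takes 3/50.
Deceased: Dayo and Temitope. Their combined 3/25 is pooled and carried to generation 4.
At generation 4 (Lanre, Gbenga, Abiodun, Ifeoma) there are 4 shares of (3/25)/4 = 3/100 each.
Living: Lanre, Gbenga, Abiodun, and Ifeoma — each takes 3/100.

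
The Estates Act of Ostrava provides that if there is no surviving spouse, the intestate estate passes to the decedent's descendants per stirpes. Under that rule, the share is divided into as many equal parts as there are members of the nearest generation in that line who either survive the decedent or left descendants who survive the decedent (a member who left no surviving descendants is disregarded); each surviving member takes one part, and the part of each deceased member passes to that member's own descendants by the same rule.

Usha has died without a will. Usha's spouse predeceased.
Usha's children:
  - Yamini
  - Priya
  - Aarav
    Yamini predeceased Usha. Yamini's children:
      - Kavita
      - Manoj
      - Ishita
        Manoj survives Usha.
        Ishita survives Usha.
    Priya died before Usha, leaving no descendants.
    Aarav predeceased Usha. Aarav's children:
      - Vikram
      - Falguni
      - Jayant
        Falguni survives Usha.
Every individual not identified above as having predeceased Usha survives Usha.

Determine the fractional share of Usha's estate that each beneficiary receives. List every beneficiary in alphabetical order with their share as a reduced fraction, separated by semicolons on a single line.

Falguni 1/6; Ishita 1/6; Jayant 1/6; Kavita 1/6; Manoj 1/6; Vikram 1/6

There is no surviving spouse, so the entire estate passes to Usha's descendants per stirpes.
Priya left no surviving issue, so that branch lapses and is disregarded.
The estate is divided into 2 equal shares of 1/2 among Yamini, Aarav.
Yamini predeceased; the 1/2 allotted to Yamini's branch passes to Yamini's issue by representation.
The 1/2 is divided into 3 equal shares of 1/6 among Kavita, Manoj, Ishita.
Kavita is living and takes 1/6.
Manoj is living and takes 1/6.
Ishita is living and takes 1/6.
Aarav predeceased; the 1/2 allotted to Aarav's branch passes to Aarav's issue by representation.
The 1/2 is divided into 3 equal shares of 1/6 among Vikram, Falguni, Jayant.
Vikram is living and takes 1/6.
Falguni is living and takes 1/6.
Jayant is living and takes 1/6.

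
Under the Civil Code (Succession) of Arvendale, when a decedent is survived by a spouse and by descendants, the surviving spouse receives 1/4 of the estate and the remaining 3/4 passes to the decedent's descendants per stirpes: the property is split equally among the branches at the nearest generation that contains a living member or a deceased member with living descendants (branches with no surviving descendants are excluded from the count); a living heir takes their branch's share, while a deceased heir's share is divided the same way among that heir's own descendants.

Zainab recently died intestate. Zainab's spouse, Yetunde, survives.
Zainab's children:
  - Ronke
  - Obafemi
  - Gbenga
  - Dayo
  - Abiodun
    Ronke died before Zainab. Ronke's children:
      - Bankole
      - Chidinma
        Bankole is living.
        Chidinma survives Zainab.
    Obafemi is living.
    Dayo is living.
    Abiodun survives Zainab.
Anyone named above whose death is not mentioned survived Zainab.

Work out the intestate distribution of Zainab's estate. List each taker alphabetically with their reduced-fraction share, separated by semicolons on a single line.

Abiodun 3/20; Bankole 3/40; Chidinma 3/40; Dayo 3/20; Gbenga 3/20; Obafemi 3/20; Yetunde 1/4

Yetunde, as surviving spouse, takes 1/4.
The remaining 3/4 passes to Zainab's descendants per stirpes.
The 3/4 is divided into 5 equal shares of 3/20 among Ronke, Obafemi, Gbenga, Dayo, Abiodun.
Ronke predeceased; the 3/20 allotted to Ronke's branch passes to Ronke's issue by representation.
The 3/20 is divided into 2 equal shares of 3/40 among Bankole, Chidinma.
Bankole is living and takes 3/40.
Chidinma is living and takes 3/40.
Obafemi is living and takes 3/20.
Gbenga is living and takes 3/20.
Dayo is living and takes 3/20.
Abiodun is living and takes 3/20.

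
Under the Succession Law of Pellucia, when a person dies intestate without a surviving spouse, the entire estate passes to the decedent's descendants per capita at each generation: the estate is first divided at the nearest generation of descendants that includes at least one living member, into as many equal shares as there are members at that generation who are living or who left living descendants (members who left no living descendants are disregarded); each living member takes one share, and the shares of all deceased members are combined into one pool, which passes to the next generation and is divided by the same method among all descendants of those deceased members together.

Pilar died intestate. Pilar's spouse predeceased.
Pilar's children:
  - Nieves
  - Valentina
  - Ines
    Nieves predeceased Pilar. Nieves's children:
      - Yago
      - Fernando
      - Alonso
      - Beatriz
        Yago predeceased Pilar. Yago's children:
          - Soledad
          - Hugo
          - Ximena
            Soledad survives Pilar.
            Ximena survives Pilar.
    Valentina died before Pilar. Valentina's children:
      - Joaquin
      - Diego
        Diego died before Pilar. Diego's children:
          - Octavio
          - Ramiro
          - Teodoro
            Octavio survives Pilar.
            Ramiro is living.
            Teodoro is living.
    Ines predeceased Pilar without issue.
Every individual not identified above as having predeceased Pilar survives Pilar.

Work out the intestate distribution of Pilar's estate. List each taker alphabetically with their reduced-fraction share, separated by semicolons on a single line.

There is no surviving spouse, so the entire estate passes to Pilar's descendants per capita at each generation.
No one at generation 1 (Nieves, Valentina) is living; moving to the next generation.
At generation 2 (Yago, Fernando, Alonso, Beatriz, Joaquin, Diego) there are 6 shares of (1)/6 = 1/6 each.
Living: Fernando, Alonso, Beatriz, and Joaquin — each takes 1/6.
Deceased: Yago and Diego. Their combined 1/3 is pooled and carried to generation 3.
At generation 3 (Soledad, Hugo, Ximena, Octavio, Ramiro, Teodoro) there are 6 shares of (1/3)/6 = 1/18 each.
Living: Soledad, Hugo, Ximena, Octavio, Ramiro, and Teodoro — each takes 1/18.

Alonso 1/6; Beatriz 1/6; Fernando 1/6; Hugo 1/18; Joaquin 1/6; Octavio 1/18; Ramiro 1/18; Soledad 1/18; Teodoro 1/18; Ximena 1/18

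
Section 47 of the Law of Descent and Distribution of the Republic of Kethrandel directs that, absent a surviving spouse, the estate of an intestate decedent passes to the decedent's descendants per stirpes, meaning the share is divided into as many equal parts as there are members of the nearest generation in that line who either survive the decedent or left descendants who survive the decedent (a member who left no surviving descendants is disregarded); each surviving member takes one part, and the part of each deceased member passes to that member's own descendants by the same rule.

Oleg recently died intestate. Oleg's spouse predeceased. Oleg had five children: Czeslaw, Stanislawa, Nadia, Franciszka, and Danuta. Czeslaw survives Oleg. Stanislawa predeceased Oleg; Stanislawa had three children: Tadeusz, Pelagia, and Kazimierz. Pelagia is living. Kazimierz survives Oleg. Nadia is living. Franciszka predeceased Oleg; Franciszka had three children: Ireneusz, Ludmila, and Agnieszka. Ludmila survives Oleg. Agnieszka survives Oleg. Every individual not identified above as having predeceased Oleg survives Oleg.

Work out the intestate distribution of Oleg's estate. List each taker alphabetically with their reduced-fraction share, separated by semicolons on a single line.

There is no surviving spouse, so the entire estate passes to Oleg's descendants per stirpes.
The estate is divided into 5 equal shares of 1/5 among Czeslaw, Stanislawa, Nadia, Franciszka, Danuta.
Czeslaw is living and takes 1/5.
Stanislawa predeceased; the 1/5 allotted to Stanislawa's branch passes to Stanislawa's issue by representation.
The 1/5 is divided into 3 equal shares of 1/15 among Tadeusz, Pelagia, Kazimierz.
Tadeusz is living and takes 1/15.
Pelagia is living and takes 1/15.
Kazimierz is living and takes 1/15.
Nadia is living and takes 1/5.
Franciszka predeceased; the 1/5 allotted to Franciszka's branch passes to Franciszka's issue by representation.
The 1/5 is divided into 3 equal shares of 1/15 among Ireneusz, Ludmila, Agnieszka.
Ireneusz is living and takes 1/15.
Ludmila is living and takes 1/15.
Agnieszka is living and takes 1/15.
Danuta is living and takes 1/5.

Agnieszka 1/15; Czeslaw 1/5; Danuta 1/5; Ireneusz 1/15; Kazimierz 1/15; Ludmila 1/15; Nadia 1/5; Pelagia 1/15; Tadeusz 1/15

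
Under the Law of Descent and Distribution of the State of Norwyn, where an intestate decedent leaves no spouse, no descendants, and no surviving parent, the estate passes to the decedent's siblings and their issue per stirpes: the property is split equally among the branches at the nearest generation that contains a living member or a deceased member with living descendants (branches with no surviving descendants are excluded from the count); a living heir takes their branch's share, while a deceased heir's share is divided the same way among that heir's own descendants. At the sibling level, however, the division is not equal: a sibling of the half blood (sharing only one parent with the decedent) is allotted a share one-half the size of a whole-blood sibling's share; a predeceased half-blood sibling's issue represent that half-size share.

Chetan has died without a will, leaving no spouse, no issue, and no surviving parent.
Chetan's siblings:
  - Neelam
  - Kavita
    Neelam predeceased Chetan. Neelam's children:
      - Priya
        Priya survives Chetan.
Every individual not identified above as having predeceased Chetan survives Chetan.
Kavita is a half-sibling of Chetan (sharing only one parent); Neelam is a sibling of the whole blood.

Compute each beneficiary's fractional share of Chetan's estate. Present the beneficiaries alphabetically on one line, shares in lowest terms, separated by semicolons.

No spouse, descendants, or parent survives, so the estate passes to Chetan's siblings per stirpes.
Half-blood siblings count for one-half the weight of whole-blood siblings at the initial division.
Dividing 1 in proportion to weights (total weight 3/2): Neelam (weight 1) → 2/3; Kavita (weight 1/2) → 1/3.
Neelam predeceased; the 2/3 allotted to Neelam's branch passes to Neelam's issue by representation.
Priya is the sole taker at this level and receives the full 2/3.
Kavita is living and takes 1/3.

Kavita 1/3; Priya 2/3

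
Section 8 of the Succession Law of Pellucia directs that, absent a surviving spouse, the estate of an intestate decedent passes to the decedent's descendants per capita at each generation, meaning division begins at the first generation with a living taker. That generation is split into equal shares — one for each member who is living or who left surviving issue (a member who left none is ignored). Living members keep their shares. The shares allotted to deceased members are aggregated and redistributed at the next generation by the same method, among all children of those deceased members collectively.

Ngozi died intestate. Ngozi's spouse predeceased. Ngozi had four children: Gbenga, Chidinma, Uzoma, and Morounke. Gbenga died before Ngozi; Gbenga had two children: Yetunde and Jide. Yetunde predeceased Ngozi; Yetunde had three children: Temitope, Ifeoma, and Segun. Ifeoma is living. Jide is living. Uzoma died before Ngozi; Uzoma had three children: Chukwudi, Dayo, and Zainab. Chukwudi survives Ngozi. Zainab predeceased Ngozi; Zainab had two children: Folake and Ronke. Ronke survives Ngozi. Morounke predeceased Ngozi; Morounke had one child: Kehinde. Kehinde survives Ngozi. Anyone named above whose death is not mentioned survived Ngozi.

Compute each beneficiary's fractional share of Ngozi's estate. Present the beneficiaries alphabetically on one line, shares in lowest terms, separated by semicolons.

Chidinma 1/4; Chukwudi 1/8; Dayo 1/8; Folake 1/20; Ifeoma 1/20; Jide 1/8; Kehinde 1/8; Ronke 1/20; Segun 1/20; Temitope 1/20

There is no surviving spouse, so the entire estate passes to Ngozi's descendants per capita at each generation.
At generation 1 (Gbenga, Chidinma, Uzoma, Morounke) there are 4 shares of (1)/4 = 1/4 each.
Living: Chidinma — each takes 1/4.
Deceased: Gbenga, Uzoma, and Morounke. Their combined 3/4 is pooled and carried to generation 2.
At generation 2 (Yetunde, Jide, Chukwudi, Dayo, Zainab, Kehinde) there are 6 shares of (3/4)/6 = 1/8 each.
Living: Jide, Chukwudi, Dayo, and Kehinde — each takes 1/8.
Deceased: Yetunde and Zainab. Their combined 1/4 is pooled and carried to generation 3.
At generation 3 (Temitope, Ifeoma, Segun, Folake, Ronke) there are 5 shares of (1/4)/5 = 1/20 each.
Living: Temitope, Ifeoma, Segun, Folake, and Ronke — each takes 1/20.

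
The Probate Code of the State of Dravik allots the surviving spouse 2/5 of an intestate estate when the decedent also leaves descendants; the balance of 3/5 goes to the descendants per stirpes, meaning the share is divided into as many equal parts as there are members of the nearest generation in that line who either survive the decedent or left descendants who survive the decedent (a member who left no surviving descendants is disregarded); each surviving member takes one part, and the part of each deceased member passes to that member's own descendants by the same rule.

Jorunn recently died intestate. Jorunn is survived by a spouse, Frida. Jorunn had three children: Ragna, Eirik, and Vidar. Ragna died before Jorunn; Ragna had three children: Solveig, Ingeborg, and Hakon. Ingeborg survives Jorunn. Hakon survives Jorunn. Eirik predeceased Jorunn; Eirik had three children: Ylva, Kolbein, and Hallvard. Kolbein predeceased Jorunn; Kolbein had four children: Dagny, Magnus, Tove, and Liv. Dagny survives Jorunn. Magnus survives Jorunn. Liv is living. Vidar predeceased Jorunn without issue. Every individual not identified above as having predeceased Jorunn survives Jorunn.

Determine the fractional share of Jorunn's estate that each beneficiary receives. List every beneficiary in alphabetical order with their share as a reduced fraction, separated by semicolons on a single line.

Dagny 1/40; Frida 2/5; Hakon 1/10; Hallvard 1/10; Ingeborg 1/10; Liv 1/40; Magnus 1/40; Solveig 1/10; Tove 1/40; Ylva 1/10

Frida, as surviving spouse, takes 2/5.
The remaining 3/5 passes to Jorunn's descendants per stirpes.
Vidar left no surviving issue, so that branch lapses and is disregarded.
The 3/5 is divided into 2 equal shares of 3/10 among Ragna, Eirik.
Ragna predeceased; the 3/10 allotted to Ragna's branch passes to Ragna's issue by representation.
The 3/10 is divided into 3 equal shares of 1/10 among Solveig, Ingeborg, Hakon.
Solveig is living and takes 1/10.
Ingeborg is living and takes 1/10.
Hakon is living and takes 1/10.
Eirik predeceased; the 3/10 allotted to Eirik's branch passes to Eirik's issue by representation.
The 3/10 is divided into 3 equal shares of 1/10 among Ylva, Kolbein, Hallvard.
Ylva is living and takes 1/10.
Kolbein predeceased; the 1/10 allotted to Kolbein's branch passes to Kolbein's issue by representation.
The 1/10 is divided into 4 equal shares of 1/40 among Dagny, Magnus, Tove, Liv.
Dagny is living and takes 1/40.
Magnus is living and takes 1/40.
Tove is living and takes 1/40.
Liv is living and takes 1/40.
Hallvard is living and takes 1/10.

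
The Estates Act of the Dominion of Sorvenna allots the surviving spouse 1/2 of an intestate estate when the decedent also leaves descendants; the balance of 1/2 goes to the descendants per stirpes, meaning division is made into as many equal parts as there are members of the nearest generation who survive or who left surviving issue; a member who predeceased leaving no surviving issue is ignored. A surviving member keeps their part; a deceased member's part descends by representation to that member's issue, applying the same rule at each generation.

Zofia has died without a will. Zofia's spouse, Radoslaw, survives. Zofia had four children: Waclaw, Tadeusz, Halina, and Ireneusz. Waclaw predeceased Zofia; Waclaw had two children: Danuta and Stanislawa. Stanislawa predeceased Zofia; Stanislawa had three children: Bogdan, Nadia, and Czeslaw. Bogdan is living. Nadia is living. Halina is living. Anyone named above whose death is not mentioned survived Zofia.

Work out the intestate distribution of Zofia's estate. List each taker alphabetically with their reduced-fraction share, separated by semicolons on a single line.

Radoslaw, as surviving spouse, takes 1/2.
The remaining 1/2 passes to Zofia's descendants per stirpes.
The 1/2 is divided into 4 equal shares of 1/8 among Waclaw, Tadeusz, Halina, Ireneusz.
Waclaw predeceased; the 1/8 allotted to Waclaw's branch passes to Waclaw's issue by representation.
The 1/8 is divided into 2 equal shares of 1/16 among Danuta, Stanislawa.
Danuta is living and takes 1/16.
Stanislawa predeceased; the 1/16 allotted to Stanislawa's branch passes to Stanislawa's issue by representation.
The 1/16 is divided into 3 equal shares of 1/48 among Bogdan, Nadia, Czeslaw.
Bogdan is living and takes 1/48.
Nadia is living and takes 1/48.
Czeslaw is living and takes 1/48.
Tadeusz is living and takes 1/8.
Halina is living and takes 1/8.
Ireneusz is living and takes 1/8.

Bogdan 1/48; Czeslaw 1/48; Danuta 1/16; Halina 1/8; Ireneusz 1/8; Nadia 1/48; Radoslaw 1/2; Tadeusz 1/8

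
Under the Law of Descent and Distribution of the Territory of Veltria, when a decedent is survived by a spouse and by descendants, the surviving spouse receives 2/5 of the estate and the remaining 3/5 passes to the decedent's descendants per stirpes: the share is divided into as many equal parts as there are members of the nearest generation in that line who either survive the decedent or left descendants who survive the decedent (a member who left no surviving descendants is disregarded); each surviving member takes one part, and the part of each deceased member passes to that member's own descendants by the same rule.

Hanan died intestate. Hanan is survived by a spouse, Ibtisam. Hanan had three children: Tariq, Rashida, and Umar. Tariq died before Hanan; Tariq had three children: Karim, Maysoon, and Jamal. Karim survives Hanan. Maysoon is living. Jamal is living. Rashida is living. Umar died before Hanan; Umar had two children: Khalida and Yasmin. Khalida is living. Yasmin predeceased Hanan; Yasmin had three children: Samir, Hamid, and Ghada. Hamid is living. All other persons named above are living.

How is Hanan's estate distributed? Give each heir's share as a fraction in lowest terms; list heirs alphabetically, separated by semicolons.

Ghada 1/30; Hamid 1/30; Ibtisam 2/5; Jamal 1/15; Karim 1/15; Khalida 1/10; Maysoon 1/15; Rashida 1/5; Samir 1/30

Ibtisam, as surviving spouse, takes 2/5.
The remaining 3/5 passes to Hanan's descendants per stirpes.
The 3/5 is divided into 3 equal shares of 1/5 among Tariq, Rashida, Umar.
Tariq predeceased; the 1/5 allotted to Tariq's branch passes to Tariq's issue by representation.
The 1/5 is divided into 3 equal shares of 1/15 among Karim, Maysoon, Jamal.
Karim is living and takes 1/15.
Maysoon is living and takes 1/15.
Jamal is living and takes 1/15.
Rashida is living and takes 1/5.
Umar predeceased; the 1/5 allotted to Umar's branch passes to Umar's issue by representation.
The 1/5 is divided into 2 equal shares of 1/10 among Khalida, Yasmin.
Khalida is living and takes 1/10.
Yasmin predeceased; the 1/10 allotted to Yasmin's branch passes to Yasmin's issue by representation.
The 1/10 is divided into 3 equal shares of 1/30 among Samir, Hamid, Ghada.
Samir is living and takes 1/30.
Hamid is living and takes 1/30.
Ghada is living and takes 1/30.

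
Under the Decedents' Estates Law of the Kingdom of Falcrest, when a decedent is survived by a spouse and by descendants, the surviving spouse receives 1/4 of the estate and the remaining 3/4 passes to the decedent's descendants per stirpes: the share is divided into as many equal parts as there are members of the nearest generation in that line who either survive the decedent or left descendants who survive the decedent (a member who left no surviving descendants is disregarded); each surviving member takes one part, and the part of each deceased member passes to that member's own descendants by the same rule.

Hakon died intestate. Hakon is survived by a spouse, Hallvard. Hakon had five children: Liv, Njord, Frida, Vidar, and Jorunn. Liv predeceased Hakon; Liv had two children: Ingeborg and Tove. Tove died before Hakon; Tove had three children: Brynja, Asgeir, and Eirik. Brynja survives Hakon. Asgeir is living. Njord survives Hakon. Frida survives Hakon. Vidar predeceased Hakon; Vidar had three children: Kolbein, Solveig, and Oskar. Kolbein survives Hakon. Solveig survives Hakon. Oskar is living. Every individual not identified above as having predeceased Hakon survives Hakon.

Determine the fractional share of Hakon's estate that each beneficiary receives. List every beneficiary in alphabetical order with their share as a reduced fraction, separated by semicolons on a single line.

Asgeir 1/40; Brynja 1/40; Eirik 1/40; Frida 3/20; Hallvard 1/4; Ingeborg 3/40; Jorunn 3/20; Kolbein 1/20; Njord 3/20; Oskar 1/20; Solveig 1/20

Hallvard, as surviving spouse, takes 1/4.
The remaining 3/4 passes to Hakon's descendants per stirpes.
The 3/4 is divided into 5 equal shares of 3/20 among Liv, Njord, Frida, Vidar, Jorunn.
Liv predeceased; the 3/20 allotted to Liv's branch passes to Liv's issue by representation.
The 3/20 is divided into 2 equal shares of 3/40 among Ingeborg, Tove.
Ingeborg is living and takes 3/40.
Tove predeceased; the 3/40 allotted to Tove's branch passes to Tove's issue by representation.
The 3/40 is divided into 3 equal shares of 1/40 among Brynja, Asgeir, Eirik.
Brynja is living and takes 1/40.
Asgeir is living and takes 1/40.
Eirik is living and takes 1/40.
Njord is living and takes 3/20.
Frida is living and takes 3/20.
Vidar predeceased; the 3/20 allotted to Vidar's branch passes to Vidar's issue by representation.
The 3/20 is divided into 3 equal shares of 1/20 among Kolbein, Solveig, Oskar.
Kolbein is living and takes 1/20.
Solveig is living and takes 1/20.
Oskar is living and takes 1/20.
Jorunn is living and takes 3/20.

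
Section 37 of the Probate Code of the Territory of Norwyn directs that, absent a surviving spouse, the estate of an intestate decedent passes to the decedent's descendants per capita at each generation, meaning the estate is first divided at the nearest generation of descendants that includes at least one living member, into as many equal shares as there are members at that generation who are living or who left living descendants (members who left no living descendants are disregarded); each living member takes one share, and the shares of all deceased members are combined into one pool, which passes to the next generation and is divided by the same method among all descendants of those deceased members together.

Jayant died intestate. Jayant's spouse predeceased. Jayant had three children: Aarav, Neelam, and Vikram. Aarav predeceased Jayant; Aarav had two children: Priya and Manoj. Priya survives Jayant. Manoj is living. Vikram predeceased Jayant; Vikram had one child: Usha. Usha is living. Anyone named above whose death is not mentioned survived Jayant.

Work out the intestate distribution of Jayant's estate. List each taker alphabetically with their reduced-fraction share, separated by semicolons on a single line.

There is no surviving spouse, so the entire estate passes to Jayant's descendants per capita at each generation.
At generation 1 (Aarav, Neelam, Vikram) there are 3 shares of (1)/3 = 1/3 each.
Living: Neelam — each takes 1/3.
Deceased: Aarav and Vikram. Their combined 2/3 is pooled and carried to generation 2.
At generation 2 (Priya, Manoj, Usha) there are 3 shares of (2/3)/3 = 2/9 each.
Living: Priya, Manoj, and Usha — each takes 2/9.

Manoj 2/9; Neelam 1/3; Priya 2/9; Usha 2/9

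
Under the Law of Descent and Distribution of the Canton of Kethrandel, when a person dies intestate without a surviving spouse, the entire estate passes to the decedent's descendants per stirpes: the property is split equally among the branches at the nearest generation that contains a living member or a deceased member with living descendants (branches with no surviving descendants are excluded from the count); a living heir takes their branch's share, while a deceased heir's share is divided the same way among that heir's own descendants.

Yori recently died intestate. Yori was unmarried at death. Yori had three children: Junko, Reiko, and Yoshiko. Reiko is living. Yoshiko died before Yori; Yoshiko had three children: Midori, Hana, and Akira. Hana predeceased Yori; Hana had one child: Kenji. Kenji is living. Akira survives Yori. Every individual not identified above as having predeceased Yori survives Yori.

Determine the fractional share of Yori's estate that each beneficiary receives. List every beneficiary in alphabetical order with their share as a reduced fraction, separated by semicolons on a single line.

There is no surviving spouse, so the entire estate passes to Yori's descendants per stirpes.
The estate is divided into 3 equal shares of 1/3 among Junko, Reiko, Yoshiko.
Junko is living and takes 1/3.
Reiko is living and takes 1/3.
Yoshiko predeceased; the 1/3 allotted to Yoshiko's branch passes to Yoshiko's issue by representation.
The 1/3 is divided into 3 equal shares of 1/9 among Midori, Hana, Akira.
Midori is living and takes 1/9.
Hana predeceased; the 1/9 allotted to Hana's branch passes to Hana's issue by representation.
Kenji is the sole taker at this level and receives the full 1/9.
Akira is living and takes 1/9.

Akira 1/9; Junko 1/3; Kenji 1/9; Midori 1/9; Reiko 1/3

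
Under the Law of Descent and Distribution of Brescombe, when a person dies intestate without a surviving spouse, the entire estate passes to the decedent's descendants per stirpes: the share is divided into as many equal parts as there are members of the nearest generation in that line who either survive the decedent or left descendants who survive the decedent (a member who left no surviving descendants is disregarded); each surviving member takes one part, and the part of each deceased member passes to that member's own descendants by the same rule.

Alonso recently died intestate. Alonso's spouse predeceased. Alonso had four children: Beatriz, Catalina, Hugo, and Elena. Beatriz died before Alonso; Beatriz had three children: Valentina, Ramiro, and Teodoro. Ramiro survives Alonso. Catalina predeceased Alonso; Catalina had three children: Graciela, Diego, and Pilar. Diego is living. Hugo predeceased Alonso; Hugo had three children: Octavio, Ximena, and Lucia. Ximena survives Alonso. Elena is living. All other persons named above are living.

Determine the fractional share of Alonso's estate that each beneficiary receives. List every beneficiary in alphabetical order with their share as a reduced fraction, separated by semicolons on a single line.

There is no surviving spouse, so the entire estate passes to Alonso's descendants per stirpes.
The estate is divided into 4 equal shares of 1/4 among Beatriz, Catalina, Hugo, Elena.
Beatriz predeceased; the 1/4 allotted to Beatriz's branch passes to Beatriz's issue by representation.
The 1/4 is divided into 3 equal shares of 1/12 among Valentina, Ramiro, Teodoro.
Valentina is living and takes 1/12.
Ramiro is living and takes 1/12.
Teodoro is living and takes 1/12.
Catalina predeceased; the 1/4 allotted to Catalina's branch passes to Catalina's issue by representation.
The 1/4 is divided into 3 equal shares of 1/12 among Graciela, Diego, Pilar.
Graciela is living and takes 1/12.
Diego is living and takes 1/12.
Pilar is living and takes 1/12.
Hugo predeceased; the 1/4 allotted to Hugo's branch passes to Hugo's issue by representation.
The 1/4 is divided into 3 equal shares of 1/12 among Octavio, Ximena, Lucia.
Octavio is living and takes 1/12.
Ximena is living and takes 1/12.
Lucia is living and takes 1/12.
Elena is living and takes 1/4.

Diego 1/12; Elena 1/4; Graciela 1/12; Lucia 1/12; Octavio 1/12; Pilar 1/12; Ramiro 1/12; Teodoro 1/12; Valentina 1/12; Ximena 1/12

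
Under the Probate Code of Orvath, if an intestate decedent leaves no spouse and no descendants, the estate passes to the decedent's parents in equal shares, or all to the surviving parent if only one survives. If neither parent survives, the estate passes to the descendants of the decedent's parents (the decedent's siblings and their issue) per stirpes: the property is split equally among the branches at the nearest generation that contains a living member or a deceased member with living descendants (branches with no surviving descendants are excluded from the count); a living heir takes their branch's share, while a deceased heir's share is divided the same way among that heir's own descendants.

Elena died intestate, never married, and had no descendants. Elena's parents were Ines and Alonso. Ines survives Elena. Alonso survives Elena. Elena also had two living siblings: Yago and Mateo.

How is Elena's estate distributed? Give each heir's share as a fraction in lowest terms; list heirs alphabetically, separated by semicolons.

Both parents survive, so Ines and Alonso each take 1/2. The siblings take nothing because a surviving parent has priority.

Alonso 1/2; Ines 1/2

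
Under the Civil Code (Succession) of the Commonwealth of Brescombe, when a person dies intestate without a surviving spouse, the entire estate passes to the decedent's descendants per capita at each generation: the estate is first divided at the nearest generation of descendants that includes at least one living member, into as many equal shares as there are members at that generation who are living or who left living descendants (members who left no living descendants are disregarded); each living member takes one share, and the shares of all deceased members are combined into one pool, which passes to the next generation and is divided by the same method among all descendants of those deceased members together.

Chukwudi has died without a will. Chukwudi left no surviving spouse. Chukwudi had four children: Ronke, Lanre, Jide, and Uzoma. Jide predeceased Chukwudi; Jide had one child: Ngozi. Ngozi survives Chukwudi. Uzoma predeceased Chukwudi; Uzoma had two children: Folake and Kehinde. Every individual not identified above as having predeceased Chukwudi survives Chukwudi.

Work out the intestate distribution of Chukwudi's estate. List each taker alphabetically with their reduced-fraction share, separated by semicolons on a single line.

Folake 1/6; Kehinde 1/6; Lanre 1/4; Ngozi 1/6; Ronke 1/4

There is no surviving spouse, so the entire estate passes to Chukwudi's descendants per capita at each generation.
At generation 1 (Ronke, Lanre, Jide, Uzoma) there are 4 shares of (1)/4 = 1/4 each.
Living: Ronke and Lanre — each takes 1/4.
Deceased: Jide and Uzoma. Their combined 1/2 is pooled and carried to generation 2.
At generation 2 (Ngozi, Folake, Kehinde) there are 3 shares of (1/2)/3 = 1/6 each.
Living: Ngozi, Folake, and Kehinde — each takes 1/6.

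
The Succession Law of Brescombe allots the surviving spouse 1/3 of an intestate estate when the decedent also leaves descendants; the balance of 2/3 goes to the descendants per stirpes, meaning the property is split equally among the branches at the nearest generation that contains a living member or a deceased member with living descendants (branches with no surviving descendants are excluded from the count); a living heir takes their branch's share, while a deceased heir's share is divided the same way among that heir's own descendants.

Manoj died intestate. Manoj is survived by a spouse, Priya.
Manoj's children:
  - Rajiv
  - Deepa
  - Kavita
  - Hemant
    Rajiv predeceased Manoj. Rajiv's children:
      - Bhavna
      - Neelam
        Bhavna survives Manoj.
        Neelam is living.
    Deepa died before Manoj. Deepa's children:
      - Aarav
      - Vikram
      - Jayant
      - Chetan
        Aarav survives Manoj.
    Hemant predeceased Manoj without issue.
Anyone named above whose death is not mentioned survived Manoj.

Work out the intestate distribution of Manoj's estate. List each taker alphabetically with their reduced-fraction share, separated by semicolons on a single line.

Aarav 1/18; Bhavna 1/9; Chetan 1/18; Jayant 1/18; Kavita 2/9; Neelam 1/9; Priya 1/3; Vikram 1/18

Priya, as surviving spouse, takes 1/3.
The remaining 2/3 passes to Manoj's descendants per stirpes.
Hemant left no surviving issue, so that branch lapses and is disregarded.
The 2/3 is divided into 3 equal shares of 2/9 among Rajiv, Deepa, Kavita.
Rajiv predeceased; the 2/9 allotted to Rajiv's branch passes to Rajiv's issue by representation.
The 2/9 is divided into 2 equal shares of 1/9 among Bhavna, Neelam.
Bhavna is living and takes 1/9.
Neelam is living and takes 1/9.
Deepa predeceased; the 2/9 allotted to Deepa's branch passes to Deepa's issue by representation.
The 2/9 is divided into 4 equal shares of 1/18 among Aarav, Vikram, Jayant, Chetan.
Aarav is living and takes 1/18.
Vikram is living and takes 1/18.
Jayant is living and takes 1/18.
Chetan is living and takes 1/18.
Kavita is living and takes 2/9.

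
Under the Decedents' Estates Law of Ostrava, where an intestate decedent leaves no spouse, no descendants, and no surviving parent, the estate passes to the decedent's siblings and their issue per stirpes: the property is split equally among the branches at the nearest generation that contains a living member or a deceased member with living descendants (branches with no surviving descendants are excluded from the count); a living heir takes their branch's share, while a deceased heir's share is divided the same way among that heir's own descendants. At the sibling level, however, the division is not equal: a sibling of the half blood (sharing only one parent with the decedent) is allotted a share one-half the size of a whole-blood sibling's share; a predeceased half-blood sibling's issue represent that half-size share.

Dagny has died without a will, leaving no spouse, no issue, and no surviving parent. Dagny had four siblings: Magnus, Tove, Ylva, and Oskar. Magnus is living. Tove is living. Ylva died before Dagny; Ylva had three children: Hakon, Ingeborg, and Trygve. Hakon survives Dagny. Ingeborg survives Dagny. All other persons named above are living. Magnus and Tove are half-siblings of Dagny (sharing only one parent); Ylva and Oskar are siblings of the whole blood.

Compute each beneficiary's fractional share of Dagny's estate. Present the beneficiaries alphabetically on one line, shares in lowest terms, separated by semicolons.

Hakon 1/9; Ingeborg 1/9; Magnus 1/6; Oskar 1/3; Tove 1/6; Trygve 1/9

No spouse, descendants, or parent survives, so the estate passes to Dagny's siblings per stirpes.
Half-blood siblings count for one-half the weight of whole-blood siblings at the initial division.
Dividing 1 in proportion to weights (total weight 3): Magnus (weight 1/2) → 1/6; Tove (weight 1/2) → 1/6; Ylva (weight 1) → 1/3; Oskar (weight 1) → 1/3.
Magnus is living and takes 1/6.
Tove is living and takes 1/6.
Ylva predeceased; the 1/3 allotted to Ylva's branch passes to Ylva's issue by representation.
The 1/3 is divided into 3 equal shares of 1/9 among Hakon, Ingeborg, Trygve.
Hakon is living and takes 1/9.
Ingeborg is living and takes 1/9.
Trygve is living and takes 1/9.
Oskar is living and takes 1/3.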